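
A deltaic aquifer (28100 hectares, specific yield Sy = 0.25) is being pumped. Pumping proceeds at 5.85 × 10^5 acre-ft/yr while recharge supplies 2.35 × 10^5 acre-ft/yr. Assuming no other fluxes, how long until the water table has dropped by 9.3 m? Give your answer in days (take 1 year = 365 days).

t ≈ 552 days

A = 28100 hectares = 2.81 × 10^8 m²
ΔV = Sy × A × Δh = 0.25 × 2.81 × 10^8 × 9.3 = 6.533 × 10^8 m³
Net withdrawal = 5.85 × 10^5 − 2.35 × 10^5 = 3.5 × 10^5 acre-ft/yr = 1.183 × 10^6 m³/d
t = ΔV / Q = 6.533 × 10^8 m³ / 1.183 × 10^6 m³/d = 552.4 d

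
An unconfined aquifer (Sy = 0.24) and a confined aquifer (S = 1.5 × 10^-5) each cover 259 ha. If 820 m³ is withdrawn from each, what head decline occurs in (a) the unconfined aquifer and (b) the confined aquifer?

Δh_u ≈ 0.00132 m; Δh_c ≈ 21.1 m

A = 259 ha = 2.59 × 10^6 m²
Unconfined: Δh_u = ΔV/(Sy·A) = 820/(0.24 × 2.59 × 10^6) = 0.001319 m
Confined: Δh_c = ΔV/(S·A) = 820/(1.5 × 10^-5 × 2.59 × 10^6) = 21.11 m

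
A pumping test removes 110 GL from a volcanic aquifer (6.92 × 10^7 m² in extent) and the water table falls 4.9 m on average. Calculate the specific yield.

Sy ≈ 0.32

ΔV = 110 GL = 1.1 × 10^8 m³
Sy = ΔV / (A × Δh) = 1.1 × 10^8 m³ / (6.92 × 10^7 m² × 4.9 m) = 0.3244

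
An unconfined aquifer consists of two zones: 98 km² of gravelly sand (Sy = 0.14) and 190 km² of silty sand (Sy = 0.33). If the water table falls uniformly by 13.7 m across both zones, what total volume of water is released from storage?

ΔV ≈ 1.05 × 10^9 m³

A₁ = 98 km² = 9.8 × 10^7 m²; A₂ = 190 km² = 1.9 × 10^8 m²
ΔV₁ = 0.14 × 9.8 × 10^7 × 13.7 = 1.88 × 10^8 m³
ΔV₂ = 0.33 × 1.9 × 10^8 × 13.7 = 8.59 × 10^8 m³
ΔV = ΔV₁ + ΔV₂ = 1.047 × 10^9 m³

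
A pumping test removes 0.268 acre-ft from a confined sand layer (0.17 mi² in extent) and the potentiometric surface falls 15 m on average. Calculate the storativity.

A = 0.17 mi² = 4.403 × 10^5 m²
ΔV = 0.268 acre-ft = 330.6 m³
S = ΔV / (A × Δh) = 330.6 m³ / (4.403 × 10^5 m² × 15 m) = 5.005 × 10^-5

S ≈ 5 × 10^-5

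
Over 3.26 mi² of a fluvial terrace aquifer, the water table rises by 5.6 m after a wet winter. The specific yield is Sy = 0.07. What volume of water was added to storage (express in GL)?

ΔV ≈ 3.31 GL

A = 3.26 mi² = 8.443 × 10^6 m²
ΔV = Sy × A × Δh = 0.07 × 8.443 × 10^6 m² × 5.6 m = 3.31 × 10^6 m³
ΔV = 3.31 × 10^6 m³ = 3.31 GL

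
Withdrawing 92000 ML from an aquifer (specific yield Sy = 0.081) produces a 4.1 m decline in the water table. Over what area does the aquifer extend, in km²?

A ≈ 277 km²

ΔV = 92000 ML = 9.2 × 10^7 m³
A = ΔV / (Sy × Δh) = 9.2 × 10^7 / (0.081 × 4.1) = 2.77 × 10^8 m²
A = 2.77 × 10^8 m² = 277 km²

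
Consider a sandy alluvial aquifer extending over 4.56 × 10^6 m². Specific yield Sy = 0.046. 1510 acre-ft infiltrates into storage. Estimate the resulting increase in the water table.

Δh ≈ 8.88 m

ΔV = 1510 acre-ft = 1.863 × 10^6 m³
Δh = ΔV / (Sy × A) = 1.863 × 10^6 m³ / (0.046 × 4.56 × 10^6 m²) = 8.879 m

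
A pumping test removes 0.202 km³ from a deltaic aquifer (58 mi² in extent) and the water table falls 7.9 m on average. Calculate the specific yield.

Sy ≈ 0.17

A = 58 mi² = 1.502 × 10^8 m²
ΔV = 0.202 km³ = 2.02 × 10^8 m³
Sy = ΔV / (A × Δh) = 2.02 × 10^8 m³ / (1.502 × 10^8 m² × 7.9 m) = 0.1702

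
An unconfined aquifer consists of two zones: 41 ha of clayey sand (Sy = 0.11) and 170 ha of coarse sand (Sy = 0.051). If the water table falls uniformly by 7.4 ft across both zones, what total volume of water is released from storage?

ΔV ≈ 2.97 × 10^5 m³

A₁ = 41 ha = 4.1 × 10^5 m²; A₂ = 170 ha = 1.7 × 10^6 m²
Δh = 7.4 ft = 2.256 m
ΔV₁ = 0.11 × 4.1 × 10^5 × 2.256 = 1.017 × 10^5 m³
ΔV₂ = 0.051 × 1.7 × 10^6 × 2.256 = 1.956 × 10^5 m³
ΔV = ΔV₁ + ΔV₂ = 2.973 × 10^5 m³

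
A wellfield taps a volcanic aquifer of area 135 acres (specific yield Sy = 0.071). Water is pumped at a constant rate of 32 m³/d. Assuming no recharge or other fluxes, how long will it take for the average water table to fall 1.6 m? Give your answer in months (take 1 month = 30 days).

t ≈ 64.6 months

A = 135 acres = 5.463 × 10^5 m²
ΔV = Sy × A × Δh = 0.071 × 5.463 × 10^5 × 1.6 = 62060 m³
t = ΔV / Q = 62060 m³ / 32 m³/d = 1939 d
t = 1939 d ≈ 64.65 months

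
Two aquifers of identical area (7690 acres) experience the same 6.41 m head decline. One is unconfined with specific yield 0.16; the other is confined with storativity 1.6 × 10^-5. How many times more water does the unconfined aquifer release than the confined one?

ΔV_u / ΔV_c ≈ 10000

A = 7690 acres = 3.112 × 10^7 m²
Unconfined: ΔV_u = Sy × A × Δh = 0.16 × 3.112 × 10^7 × 6.41 = 3.192 × 10^7 m³
Confined: ΔV_c = S × A × Δh = 1.6 × 10^-5 × 3.112 × 10^7 × 6.41 = 3192 m³
Ratio = ΔV_u / ΔV_c = Sy / S = 0.16 / 1.6 × 10^-5 = 10000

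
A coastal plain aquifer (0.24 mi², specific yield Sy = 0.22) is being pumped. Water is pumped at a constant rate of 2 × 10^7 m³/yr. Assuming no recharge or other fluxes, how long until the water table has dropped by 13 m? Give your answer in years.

A = 0.24 mi² = 6.216 × 10^5 m²
ΔV = Sy × A × Δh = 0.22 × 6.216 × 10^5 × 13 = 1.778 × 10^6 m³
Q = 2 × 10^7 m³/yr = 54790 m³/d
t = ΔV / Q = 1.778 × 10^6 m³ / 54790 m³/d = 32.44 d
t = 32.44 d ≈ 0.08889 years

t ≈ 0.0889 years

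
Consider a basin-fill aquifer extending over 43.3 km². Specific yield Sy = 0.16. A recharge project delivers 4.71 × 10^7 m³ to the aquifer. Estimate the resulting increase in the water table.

A = 43.3 km² = 4.33 × 10^7 m²
Δh = ΔV / (Sy × A) = 4.71 × 10^7 m³ / (0.16 × 4.33 × 10^7 m²) = 6.798 m

Δh ≈ 6.8 m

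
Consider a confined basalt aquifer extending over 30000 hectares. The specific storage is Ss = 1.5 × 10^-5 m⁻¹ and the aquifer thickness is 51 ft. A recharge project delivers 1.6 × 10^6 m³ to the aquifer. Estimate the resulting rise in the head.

b = 51 ft = 15.54 m
S = Ss × b = 1.5 × 10^-5 m⁻¹ × 15.54 m = 2.332 × 10^-4
A = 30000 hectares = 3 × 10^8 m²
Δh = ΔV / (S × A) = 1.6 × 10^6 m³ / (2.332 × 10^-4 × 3 × 10^8 m²) = 22.87 m

Δh ≈ 22.9 m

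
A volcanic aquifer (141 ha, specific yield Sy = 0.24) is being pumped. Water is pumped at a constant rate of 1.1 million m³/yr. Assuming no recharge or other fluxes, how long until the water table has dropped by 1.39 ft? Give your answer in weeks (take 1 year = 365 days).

A = 141 ha = 1.41 × 10^6 m²
Δh = 1.39 ft = 0.4237 m
ΔV = Sy × A × Δh = 0.24 × 1.41 × 10^6 × 0.4237 = 1.434 × 10^5 m³
Q = 1.1 million m³/yr = 3014 m³/d
t = ΔV / Q = 1.434 × 10^5 m³ / 3014 m³/d = 47.57 d
t = 47.57 d ≈ 6.796 weeks

t ≈ 6.8 weeks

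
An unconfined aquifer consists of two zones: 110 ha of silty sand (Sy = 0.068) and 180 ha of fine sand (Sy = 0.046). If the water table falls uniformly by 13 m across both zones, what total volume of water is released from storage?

ΔV ≈ 2.05 × 10^6 m³

A₁ = 110 ha = 1.1 × 10^6 m²; A₂ = 180 ha = 1.8 × 10^6 m²
ΔV₁ = 0.068 × 1.1 × 10^6 × 13 = 9.724 × 10^5 m³
ΔV₂ = 0.046 × 1.8 × 10^6 × 13 = 1.076 × 10^6 m³
ΔV = ΔV₁ + ΔV₂ = 2.049 × 10^6 m³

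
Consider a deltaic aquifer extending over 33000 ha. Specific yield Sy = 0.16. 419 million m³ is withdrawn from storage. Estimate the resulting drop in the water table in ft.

Δh ≈ 26 ft

A = 33000 ha = 3.3 × 10^8 m²
ΔV = 419 million m³ = 4.19 × 10^8 m³
Δh = ΔV / (Sy × A) = 4.19 × 10^8 m³ / (0.16 × 3.3 × 10^8 m²) = 7.936 m
Δh = 7.936 m = 26.04 ft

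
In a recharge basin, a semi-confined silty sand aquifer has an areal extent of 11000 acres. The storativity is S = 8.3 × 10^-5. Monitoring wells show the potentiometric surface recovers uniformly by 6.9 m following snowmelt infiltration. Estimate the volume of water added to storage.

A = 11000 acres = 4.452 × 10^7 m²
ΔV = S × A × Δh = 8.3 × 10^-5 × 4.452 × 10^7 m² × 6.9 m = 25490 m³

ΔV ≈ 25500 m³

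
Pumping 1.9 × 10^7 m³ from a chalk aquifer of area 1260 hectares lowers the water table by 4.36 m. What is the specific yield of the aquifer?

Sy ≈ 0.35

A = 1260 hectares = 1.26 × 10^7 m²
Sy = ΔV / (A × Δh) = 1.9 × 10^7 m³ / (1.26 × 10^7 m² × 4.36 m) = 0.3459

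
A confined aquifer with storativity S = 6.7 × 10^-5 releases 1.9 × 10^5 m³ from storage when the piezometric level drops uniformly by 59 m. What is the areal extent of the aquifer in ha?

A = ΔV / (S × Δh) = 1.9 × 10^5 / (6.7 × 10^-5 × 59) = 4.806 × 10^7 m²
A = 4.806 × 10^7 m² = 4806 ha

A ≈ 4810 ha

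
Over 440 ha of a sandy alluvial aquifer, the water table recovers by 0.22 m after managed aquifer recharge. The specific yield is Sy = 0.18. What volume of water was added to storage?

A = 440 ha = 4.4 × 10^6 m²
ΔV = Sy × A × Δh = 0.18 × 4.4 × 10^6 m² × 0.22 m = 1.742 × 10^5 m³

ΔV ≈ 1.74 × 10^5 m³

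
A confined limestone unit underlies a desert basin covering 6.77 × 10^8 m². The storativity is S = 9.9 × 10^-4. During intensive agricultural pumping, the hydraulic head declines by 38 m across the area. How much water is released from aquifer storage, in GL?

ΔV ≈ 25.5 GL

ΔV = S × A × Δh = 9.9 × 10^-4 × 6.77 × 10^8 m² × 38 m = 2.547 × 10^7 m³
ΔV = 2.547 × 10^7 m³ = 25.47 GL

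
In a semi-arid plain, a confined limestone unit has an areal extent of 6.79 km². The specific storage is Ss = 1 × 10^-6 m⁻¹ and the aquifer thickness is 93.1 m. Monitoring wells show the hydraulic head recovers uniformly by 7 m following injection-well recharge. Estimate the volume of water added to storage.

ΔV ≈ 4430 m³

S = Ss × b = 1 × 10^-6 m⁻¹ × 93.1 m = 9.31 × 10^-5
A = 6.79 km² = 6.79 × 10^6 m²
ΔV = S × A × Δh = 9.31 × 10^-5 × 6.79 × 10^6 m² × 7 m = 4425 m³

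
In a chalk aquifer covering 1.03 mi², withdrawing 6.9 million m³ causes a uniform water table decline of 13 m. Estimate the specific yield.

A = 1.03 mi² = 2.668 × 10^6 m²
ΔV = 6.9 million m³ = 6.9 × 10^6 m³
Sy = ΔV / (A × Δh) = 6.9 × 10^6 m³ / (2.668 × 10^6 m² × 13 m) = 0.199

Sy ≈ 0.2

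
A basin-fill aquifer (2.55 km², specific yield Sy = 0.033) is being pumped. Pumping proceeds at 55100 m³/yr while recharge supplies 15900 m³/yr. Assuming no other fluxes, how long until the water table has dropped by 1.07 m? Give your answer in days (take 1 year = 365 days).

t ≈ 838 days

A = 2.55 km² = 2.55 × 10^6 m²
ΔV = Sy × A × Δh = 0.033 × 2.55 × 10^6 × 1.07 = 90040 m³
Net withdrawal = 55100 − 15900 = 39200 m³/yr = 107.4 m³/d
t = ΔV / Q = 90040 m³ / 107.4 m³/d = 838.4 d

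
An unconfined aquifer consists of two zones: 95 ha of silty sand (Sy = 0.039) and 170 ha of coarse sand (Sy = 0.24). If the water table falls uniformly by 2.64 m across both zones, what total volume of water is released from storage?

A₁ = 95 ha = 9.5 × 10^5 m²; A₂ = 170 ha = 1.7 × 10^6 m²
ΔV₁ = 0.039 × 9.5 × 10^5 × 2.64 = 97810 m³
ΔV₂ = 0.24 × 1.7 × 10^6 × 2.64 = 1.077 × 10^6 m³
ΔV = ΔV₁ + ΔV₂ = 1.175 × 10^6 m³

ΔV ≈ 1.17 × 10^6 m³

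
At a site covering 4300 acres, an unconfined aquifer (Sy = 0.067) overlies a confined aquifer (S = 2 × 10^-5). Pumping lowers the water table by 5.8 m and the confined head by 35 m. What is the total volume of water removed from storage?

ΔV ≈ 6.77 × 10^6 m³

A = 4300 acres = 1.74 × 10^7 m²
Unconfined: ΔV_u = Sy × A × Δh_u = 0.067 × 1.74 × 10^7 × 5.8 = 6.762 × 10^6 m³
Confined: ΔV_c = S × A × Δh_c = 2 × 10^-5 × 1.74 × 10^7 × 35 = 12180 m³
Total ΔV = 6.762 × 10^6 + 12180 = 6.774 × 10^6 m³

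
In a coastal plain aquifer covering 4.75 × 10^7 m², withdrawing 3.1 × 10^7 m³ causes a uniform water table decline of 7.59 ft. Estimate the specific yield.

Δh = 7.59 ft = 2.313 m
Sy = ΔV / (A × Δh) = 3.1 × 10^7 m³ / (4.75 × 10^7 m² × 2.313 m) = 0.2821

Sy ≈ 0.28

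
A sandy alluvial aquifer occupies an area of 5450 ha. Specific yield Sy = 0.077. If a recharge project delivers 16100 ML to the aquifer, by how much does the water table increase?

A = 5450 ha = 5.45 × 10^7 m²
ΔV = 16100 ML = 1.61 × 10^7 m³
Δh = ΔV / (Sy × A) = 1.61 × 10^7 m³ / (0.077 × 5.45 × 10^7 m²) = 3.837 m

Δh ≈ 3.84 m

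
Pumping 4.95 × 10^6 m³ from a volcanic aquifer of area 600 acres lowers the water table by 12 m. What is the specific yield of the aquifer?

Sy ≈ 0.17

A = 600 acres = 2.428 × 10^6 m²
Sy = ΔV / (A × Δh) = 4.95 × 10^6 m³ / (2.428 × 10^6 m² × 12 m) = 0.1699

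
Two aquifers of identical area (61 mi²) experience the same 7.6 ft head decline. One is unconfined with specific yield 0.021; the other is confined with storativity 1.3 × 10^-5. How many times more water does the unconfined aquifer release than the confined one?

A = 61 mi² = 1.58 × 10^8 m²
Δh = 7.6 ft = 2.316 m
Unconfined: ΔV_u = Sy × A × Δh = 0.021 × 1.58 × 10^8 × 2.316 = 7.686 × 10^6 m³
Confined: ΔV_c = S × A × Δh = 1.3 × 10^-5 × 1.58 × 10^8 × 2.316 = 4758 m³
Ratio = ΔV_u / ΔV_c = Sy / S = 0.021 / 1.3 × 10^-5 = 1615

ΔV_u / ΔV_c ≈ 1620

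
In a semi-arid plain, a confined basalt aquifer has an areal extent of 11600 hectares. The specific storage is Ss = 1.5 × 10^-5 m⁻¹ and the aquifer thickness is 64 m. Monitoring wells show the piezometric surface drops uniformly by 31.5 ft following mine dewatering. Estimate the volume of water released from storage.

ΔV ≈ 1.07 × 10^6 m³

S = Ss × b = 1.5 × 10^-5 m⁻¹ × 64 m = 9.6 × 10^-4
A = 11600 hectares = 1.16 × 10^8 m²
Δh = 31.5 ft = 9.601 m
ΔV = S × A × Δh = 9.6 × 10^-4 × 1.16 × 10^8 m² × 9.601 m = 1.069 × 10^6 m³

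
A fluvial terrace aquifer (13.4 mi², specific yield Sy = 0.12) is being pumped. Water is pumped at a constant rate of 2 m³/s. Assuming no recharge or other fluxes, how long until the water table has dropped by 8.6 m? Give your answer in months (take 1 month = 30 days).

t ≈ 6.91 months

A = 13.4 mi² = 3.471 × 10^7 m²
ΔV = Sy × A × Δh = 0.12 × 3.471 × 10^7 × 8.6 = 3.582 × 10^7 m³
Q = 2 m³/s = 1.728 × 10^5 m³/d
t = ΔV / Q = 3.582 × 10^7 m³ / 1.728 × 10^5 m³/d = 207.3 d
t = 207.3 d ≈ 6.909 months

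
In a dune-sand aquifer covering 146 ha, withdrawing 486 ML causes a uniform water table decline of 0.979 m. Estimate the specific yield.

A = 146 ha = 1.46 × 10^6 m²
ΔV = 486 ML = 4.86 × 10^5 m³
Sy = ΔV / (A × Δh) = 4.86 × 10^5 m³ / (1.46 × 10^6 m² × 0.979 m) = 0.34

Sy ≈ 0.34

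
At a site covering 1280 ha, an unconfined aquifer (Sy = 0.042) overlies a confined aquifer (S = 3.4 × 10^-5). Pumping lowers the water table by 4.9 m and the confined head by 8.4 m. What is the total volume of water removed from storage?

A = 1280 ha = 1.28 × 10^7 m²
Unconfined: ΔV_u = Sy × A × Δh_u = 0.042 × 1.28 × 10^7 × 4.9 = 2.634 × 10^6 m³
Confined: ΔV_c = S × A × Δh_c = 3.4 × 10^-5 × 1.28 × 10^7 × 8.4 = 3656 m³
Total ΔV = 2.634 × 10^6 + 3656 = 2.638 × 10^6 m³

ΔV ≈ 2.64 × 10^6 m³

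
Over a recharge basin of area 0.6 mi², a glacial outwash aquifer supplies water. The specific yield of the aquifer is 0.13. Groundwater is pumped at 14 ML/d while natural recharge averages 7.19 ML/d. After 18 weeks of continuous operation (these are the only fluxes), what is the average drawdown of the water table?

Δh ≈ 4.25 m

A = 0.6 mi² = 1.554 × 10^6 m²
Net abstraction = 14 − 7.19 = 6.81 ML/d
Q_net = 6.81 ML/d = 6810 m³/d
t = 18 weeks = 126 d
ΔV = Q × t = 6810 m³/d × 126 d = 8.581 × 10^5 m³
Δh = ΔV / (Sy × A) = 8.581 × 10^5 / (0.13 × 1.554 × 10^6) = 4.247 m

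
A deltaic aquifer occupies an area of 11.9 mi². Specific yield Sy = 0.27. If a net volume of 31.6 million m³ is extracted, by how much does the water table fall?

Δh ≈ 3.8 m

A = 11.9 mi² = 3.082 × 10^7 m²
ΔV = 31.6 million m³ = 3.16 × 10^7 m³
Δh = ΔV / (Sy × A) = 3.16 × 10^7 m³ / (0.27 × 3.082 × 10^7 m²) = 3.797 m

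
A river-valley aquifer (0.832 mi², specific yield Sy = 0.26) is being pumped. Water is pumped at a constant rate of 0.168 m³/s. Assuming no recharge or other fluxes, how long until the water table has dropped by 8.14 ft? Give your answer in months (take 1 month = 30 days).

A = 0.832 mi² = 2.155 × 10^6 m²
Δh = 8.14 ft = 2.481 m
ΔV = Sy × A × Δh = 0.26 × 2.155 × 10^6 × 2.481 = 1.39 × 10^6 m³
Q = 0.168 m³/s = 14520 m³/d
t = ΔV / Q = 1.39 × 10^6 m³ / 14520 m³/d = 95.77 d
t = 95.77 d ≈ 3.192 months

t ≈ 3.19 months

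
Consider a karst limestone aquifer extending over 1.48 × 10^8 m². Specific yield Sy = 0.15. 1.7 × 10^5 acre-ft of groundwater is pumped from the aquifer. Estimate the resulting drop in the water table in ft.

Δh ≈ 31 ft

ΔV = 1.7 × 10^5 acre-ft = 2.097 × 10^8 m³
Δh = ΔV / (Sy × A) = 2.097 × 10^8 m³ / (0.15 × 1.48 × 10^8 m²) = 9.446 m
Δh = 9.446 m = 30.99 ft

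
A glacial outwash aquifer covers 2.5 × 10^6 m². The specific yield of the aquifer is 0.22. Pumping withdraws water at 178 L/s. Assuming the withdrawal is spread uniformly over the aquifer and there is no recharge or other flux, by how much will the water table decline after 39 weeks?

Q = 178 L/s = 15380 m³/d
t = 39 weeks = 273 d
ΔV = Q × t = 15380 m³/d × 273 d = 4.199 × 10^6 m³
Δh = ΔV / (Sy × A) = 4.199 × 10^6 / (0.22 × 2.5 × 10^6) = 7.634 m

Δh ≈ 7.63 m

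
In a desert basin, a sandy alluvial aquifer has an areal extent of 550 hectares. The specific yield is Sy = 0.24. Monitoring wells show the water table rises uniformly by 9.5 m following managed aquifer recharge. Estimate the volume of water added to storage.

ΔV ≈ 1.25 × 10^7 m³

A = 550 hectares = 5.5 × 10^6 m²
ΔV = Sy × A × Δh = 0.24 × 5.5 × 10^6 m² × 9.5 m = 1.254 × 10^7 m³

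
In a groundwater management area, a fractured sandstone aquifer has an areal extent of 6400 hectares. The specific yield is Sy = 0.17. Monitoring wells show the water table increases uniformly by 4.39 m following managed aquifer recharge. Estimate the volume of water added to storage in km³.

ΔV ≈ 0.0478 km³

A = 6400 hectares = 6.4 × 10^7 m²
ΔV = Sy × A × Δh = 0.17 × 6.4 × 10^7 m² × 4.39 m = 4.776 × 10^7 m³
ΔV = 4.776 × 10^7 m³ = 0.04776 km³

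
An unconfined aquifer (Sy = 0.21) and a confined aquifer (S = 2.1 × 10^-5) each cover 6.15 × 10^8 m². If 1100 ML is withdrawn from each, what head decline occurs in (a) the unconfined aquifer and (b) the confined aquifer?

Δh_u ≈ 0.00852 m; Δh_c ≈ 85.2 m

ΔV = 1100 ML = 1.1 × 10^6 m³
Unconfined: Δh_u = ΔV/(Sy·A) = 1.1 × 10^6/(0.21 × 6.15 × 10^8) = 0.008517 m
Confined: Δh_c = ΔV/(S·A) = 1.1 × 10^6/(2.1 × 10^-5 × 6.15 × 10^8) = 85.17 m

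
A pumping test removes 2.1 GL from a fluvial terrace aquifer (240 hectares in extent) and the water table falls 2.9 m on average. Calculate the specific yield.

Sy ≈ 0.3

A = 240 hectares = 2.4 × 10^6 m²
ΔV = 2.1 GL = 2.1 × 10^6 m³
Sy = ΔV / (A × Δh) = 2.1 × 10^6 m³ / (2.4 × 10^6 m² × 2.9 m) = 0.3017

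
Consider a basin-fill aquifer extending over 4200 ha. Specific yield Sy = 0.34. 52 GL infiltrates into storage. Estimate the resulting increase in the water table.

Δh ≈ 3.64 m

A = 4200 ha = 4.2 × 10^7 m²
ΔV = 52 GL = 5.2 × 10^7 m³
Δh = ΔV / (Sy × A) = 5.2 × 10^7 m³ / (0.34 × 4.2 × 10^7 m²) = 3.641 m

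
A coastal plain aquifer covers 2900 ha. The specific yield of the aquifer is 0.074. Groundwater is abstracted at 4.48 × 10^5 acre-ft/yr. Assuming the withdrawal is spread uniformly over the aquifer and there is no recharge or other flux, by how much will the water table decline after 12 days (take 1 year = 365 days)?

Δh ≈ 8.47 m

A = 2900 ha = 2.9 × 10^7 m²
Q = 4.48 × 10^5 acre-ft/yr = 1.514 × 10^6 m³/d
ΔV = Q × t = 1.514 × 10^6 m³/d × 12 d = 1.817 × 10^7 m³
Δh = ΔV / (Sy × A) = 1.817 × 10^7 / (0.074 × 2.9 × 10^7) = 8.466 m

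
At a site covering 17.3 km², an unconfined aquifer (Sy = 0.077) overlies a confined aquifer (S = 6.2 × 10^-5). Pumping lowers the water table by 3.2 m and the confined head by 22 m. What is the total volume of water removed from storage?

ΔV ≈ 4.29 × 10^6 m³

A = 17.3 km² = 1.73 × 10^7 m²
Unconfined: ΔV_u = Sy × A × Δh_u = 0.077 × 1.73 × 10^7 × 3.2 = 4.263 × 10^6 m³
Confined: ΔV_c = S × A × Δh_c = 6.2 × 10^-5 × 1.73 × 10^7 × 22 = 23600 m³
Total ΔV = 4.263 × 10^6 + 23600 = 4.286 × 10^6 m³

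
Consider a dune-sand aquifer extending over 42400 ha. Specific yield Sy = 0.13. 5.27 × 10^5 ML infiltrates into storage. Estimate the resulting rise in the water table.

Δh ≈ 9.56 m

A = 42400 ha = 4.24 × 10^8 m²
ΔV = 5.27 × 10^5 ML = 5.27 × 10^8 m³
Δh = ΔV / (Sy × A) = 5.27 × 10^8 m³ / (0.13 × 4.24 × 10^8 m²) = 9.561 m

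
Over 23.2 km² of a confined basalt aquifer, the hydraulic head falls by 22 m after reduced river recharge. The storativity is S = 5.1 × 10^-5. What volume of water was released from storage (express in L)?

A = 23.2 km² = 2.32 × 10^7 m²
ΔV = S × A × Δh = 5.1 × 10^-5 × 2.32 × 10^7 m² × 22 m = 26030 m³
ΔV = 26030 m³ = 2.603 × 10^7 L

ΔV ≈ 2.6 × 10^7 L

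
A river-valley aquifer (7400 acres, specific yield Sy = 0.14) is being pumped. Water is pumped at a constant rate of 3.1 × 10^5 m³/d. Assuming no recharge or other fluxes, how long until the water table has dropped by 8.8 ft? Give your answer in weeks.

t ≈ 5.18 weeks

A = 7400 acres = 2.995 × 10^7 m²
Δh = 8.8 ft = 2.682 m
ΔV = Sy × A × Δh = 0.14 × 2.995 × 10^7 × 2.682 = 1.125 × 10^7 m³
t = ΔV / Q = 1.125 × 10^7 m³ / 3.1 × 10^5 m³/d = 36.28 d
t = 36.28 d ≈ 5.182 weeks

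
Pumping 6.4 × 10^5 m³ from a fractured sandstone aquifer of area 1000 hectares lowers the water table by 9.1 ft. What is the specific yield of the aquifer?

A = 1000 hectares = 1 × 10^7 m²
Δh = 9.1 ft = 2.774 m
Sy = ΔV / (A × Δh) = 6.4 × 10^5 m³ / (1 × 10^7 m² × 2.774 m) = 0.02307

Sy ≈ 0.023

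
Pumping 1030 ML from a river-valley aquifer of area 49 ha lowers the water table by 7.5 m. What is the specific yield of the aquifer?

Sy ≈ 0.28

A = 49 ha = 4.9 × 10^5 m²
ΔV = 1030 ML = 1.03 × 10^6 m³
Sy = ΔV / (A × Δh) = 1.03 × 10^6 m³ / (4.9 × 10^5 m² × 7.5 m) = 0.2803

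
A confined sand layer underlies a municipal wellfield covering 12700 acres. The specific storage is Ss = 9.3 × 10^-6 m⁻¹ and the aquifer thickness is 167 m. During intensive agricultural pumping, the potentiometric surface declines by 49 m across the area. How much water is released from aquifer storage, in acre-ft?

ΔV ≈ 3170 acre-ft

S = Ss × b = 9.3 × 10^-6 m⁻¹ × 167 m = 1.553 × 10^-3
A = 12700 acres = 5.14 × 10^7 m²
ΔV = S × A × Δh = 0.001553 × 5.14 × 10^7 m² × 49 m = 3.911 × 10^6 m³
ΔV = 3.911 × 10^6 m³ = 3171 acre-ft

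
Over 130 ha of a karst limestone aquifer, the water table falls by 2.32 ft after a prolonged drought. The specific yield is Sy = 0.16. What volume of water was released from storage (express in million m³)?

ΔV ≈ 0.147 million m³

A = 130 ha = 1.3 × 10^6 m²
Δh = 2.32 ft = 0.7071 m
ΔV = Sy × A × Δh = 0.16 × 1.3 × 10^6 m² × 0.7071 m = 1.471 × 10^5 m³
ΔV = 1.471 × 10^5 m³ = 0.1471 million m³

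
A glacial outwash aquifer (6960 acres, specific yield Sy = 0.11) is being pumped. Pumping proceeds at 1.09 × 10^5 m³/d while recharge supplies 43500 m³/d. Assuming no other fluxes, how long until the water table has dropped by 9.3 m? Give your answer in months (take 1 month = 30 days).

A = 6960 acres = 2.817 × 10^7 m²
ΔV = Sy × A × Δh = 0.11 × 2.817 × 10^7 × 9.3 = 2.881 × 10^7 m³
Net withdrawal = 1.09 × 10^5 − 43500 = 65500 m³/d
t = ΔV / Q = 2.881 × 10^7 m³ / 65500 m³/d = 439.9 d
t = 439.9 d ≈ 14.66 months

t ≈ 14.7 months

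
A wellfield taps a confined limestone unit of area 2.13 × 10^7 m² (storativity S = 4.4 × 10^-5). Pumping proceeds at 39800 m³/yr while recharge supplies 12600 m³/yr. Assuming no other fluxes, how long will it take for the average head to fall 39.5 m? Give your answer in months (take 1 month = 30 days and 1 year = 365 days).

t ≈ 16.6 months

ΔV = S × A × Δh = 4.4 × 10^-5 × 2.13 × 10^7 × 39.5 = 37020 m³
Net withdrawal = 39800 − 12600 = 27200 m³/yr = 74.52 m³/d
t = ΔV / Q = 37020 m³ / 74.52 m³/d = 496.8 d
t = 496.8 d ≈ 16.56 months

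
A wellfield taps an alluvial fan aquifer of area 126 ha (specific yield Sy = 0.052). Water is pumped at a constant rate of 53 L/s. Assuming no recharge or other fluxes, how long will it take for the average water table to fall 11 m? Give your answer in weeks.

t ≈ 22.5 weeks

A = 126 ha = 1.26 × 10^6 m²
ΔV = Sy × A × Δh = 0.052 × 1.26 × 10^6 × 11 = 7.207 × 10^5 m³
Q = 53 L/s = 4579 m³/d
t = ΔV / Q = 7.207 × 10^5 m³ / 4579 m³/d = 157.4 d
t = 157.4 d ≈ 22.48 weeks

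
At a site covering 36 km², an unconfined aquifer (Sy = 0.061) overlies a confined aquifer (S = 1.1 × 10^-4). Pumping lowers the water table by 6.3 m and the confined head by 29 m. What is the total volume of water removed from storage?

ΔV ≈ 1.39 × 10^7 m³

A = 36 km² = 3.6 × 10^7 m²
Unconfined: ΔV_u = Sy × A × Δh_u = 0.061 × 3.6 × 10^7 × 6.3 = 1.383 × 10^7 m³
Confined: ΔV_c = S × A × Δh_c = 1.1 × 10^-4 × 3.6 × 10^7 × 29 = 1.148 × 10^5 m³
Total ΔV = 1.383 × 10^7 + 1.148 × 10^5 = 1.395 × 10^7 m³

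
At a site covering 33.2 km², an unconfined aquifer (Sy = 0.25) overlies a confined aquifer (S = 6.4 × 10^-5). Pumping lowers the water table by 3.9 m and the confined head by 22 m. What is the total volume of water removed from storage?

ΔV ≈ 3.24 × 10^7 m³

A = 33.2 km² = 3.32 × 10^7 m²
Unconfined: ΔV_u = Sy × A × Δh_u = 0.25 × 3.32 × 10^7 × 3.9 = 3.237 × 10^7 m³
Confined: ΔV_c = S × A × Δh_c = 6.4 × 10^-5 × 3.32 × 10^7 × 22 = 46750 m³
Total ΔV = 3.237 × 10^7 + 46750 = 3.242 × 10^7 m³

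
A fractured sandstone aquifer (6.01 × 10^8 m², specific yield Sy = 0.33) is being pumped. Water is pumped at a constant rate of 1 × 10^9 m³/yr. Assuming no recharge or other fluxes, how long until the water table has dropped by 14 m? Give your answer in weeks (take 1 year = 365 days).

t ≈ 145 weeks

ΔV = Sy × A × Δh = 0.33 × 6.01 × 10^8 × 14 = 2.777 × 10^9 m³
Q = 1 × 10^9 m³/yr = 2.74 × 10^6 m³/d
t = ΔV / Q = 2.777 × 10^9 m³ / 2.74 × 10^6 m³/d = 1013 d
t = 1013 d ≈ 144.8 weeks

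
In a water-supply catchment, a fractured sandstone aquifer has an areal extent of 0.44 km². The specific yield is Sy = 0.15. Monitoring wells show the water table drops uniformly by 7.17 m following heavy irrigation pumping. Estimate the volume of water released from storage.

ΔV ≈ 4.73 × 10^5 m³

A = 0.44 km² = 4.4 × 10^5 m²
ΔV = Sy × A × Δh = 0.15 × 4.4 × 10^5 m² × 7.17 m = 4.732 × 10^5 m³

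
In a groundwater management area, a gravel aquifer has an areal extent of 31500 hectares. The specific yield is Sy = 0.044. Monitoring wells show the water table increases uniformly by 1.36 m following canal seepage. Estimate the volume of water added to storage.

A = 31500 hectares = 3.15 × 10^8 m²
ΔV = Sy × A × Δh = 0.044 × 3.15 × 10^8 m² × 1.36 m = 1.885 × 10^7 m³

ΔV ≈ 1.88 × 10^7 m³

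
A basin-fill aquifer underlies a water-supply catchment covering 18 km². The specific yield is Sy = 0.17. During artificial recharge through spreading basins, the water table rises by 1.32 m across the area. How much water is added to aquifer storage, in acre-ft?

ΔV ≈ 3270 acre-ft

A = 18 km² = 1.8 × 10^7 m²
ΔV = Sy × A × Δh = 0.17 × 1.8 × 10^7 m² × 1.32 m = 4.039 × 10^6 m³
ΔV = 4.039 × 10^6 m³ = 3275 acre-ft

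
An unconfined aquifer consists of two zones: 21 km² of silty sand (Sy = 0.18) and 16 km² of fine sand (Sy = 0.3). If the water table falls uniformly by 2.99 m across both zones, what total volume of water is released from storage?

ΔV ≈ 2.57 × 10^7 m³

A₁ = 21 km² = 2.1 × 10^7 m²; A₂ = 16 km² = 1.6 × 10^7 m²
ΔV₁ = 0.18 × 2.1 × 10^7 × 2.99 = 1.13 × 10^7 m³
ΔV₂ = 0.3 × 1.6 × 10^7 × 2.99 = 1.435 × 10^7 m³
ΔV = ΔV₁ + ΔV₂ = 2.565 × 10^7 m³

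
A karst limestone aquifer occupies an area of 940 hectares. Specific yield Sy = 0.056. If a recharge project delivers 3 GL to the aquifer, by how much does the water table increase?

A = 940 hectares = 9.4 × 10^6 m²
ΔV = 3 GL = 3 × 10^6 m³
Δh = ΔV / (Sy × A) = 3 × 10^6 m³ / (0.056 × 9.4 × 10^6 m²) = 5.699 m

Δh ≈ 5.7 m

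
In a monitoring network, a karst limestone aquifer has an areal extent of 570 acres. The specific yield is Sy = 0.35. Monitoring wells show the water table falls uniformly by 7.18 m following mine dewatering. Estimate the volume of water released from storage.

ΔV ≈ 5.8 × 10^6 m³

A = 570 acres = 2.307 × 10^6 m²
ΔV = Sy × A × Δh = 0.35 × 2.307 × 10^6 m² × 7.18 m = 5.797 × 10^6 m³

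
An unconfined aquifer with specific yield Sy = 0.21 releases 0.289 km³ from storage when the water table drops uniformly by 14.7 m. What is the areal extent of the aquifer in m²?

ΔV = 0.289 km³ = 2.89 × 10^8 m³
A = ΔV / (Sy × Δh) = 2.89 × 10^8 / (0.21 × 14.7) = 9.362 × 10^7 m²

A ≈ 9.36 × 10^7 m²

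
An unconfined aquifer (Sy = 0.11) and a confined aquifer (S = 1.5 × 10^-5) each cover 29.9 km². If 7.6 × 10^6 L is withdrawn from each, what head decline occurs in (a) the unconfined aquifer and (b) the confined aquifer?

A = 29.9 km² = 2.99 × 10^7 m²
ΔV = 7.6 × 10^6 L = 7600 m³
Unconfined: Δh_u = ΔV/(Sy·A) = 7600/(0.11 × 2.99 × 10^7) = 0.002311 m
Confined: Δh_c = ΔV/(S·A) = 7600/(1.5 × 10^-5 × 2.99 × 10^7) = 16.95 m

Δh_u ≈ 0.00231 m; Δh_c ≈ 16.9 m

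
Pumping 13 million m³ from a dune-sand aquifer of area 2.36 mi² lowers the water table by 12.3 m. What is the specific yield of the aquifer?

A = 2.36 mi² = 6.112 × 10^6 m²
ΔV = 13 million m³ = 1.3 × 10^7 m³
Sy = ΔV / (A × Δh) = 1.3 × 10^7 m³ / (6.112 × 10^6 m² × 12.3 m) = 0.1729

Sy ≈ 0.17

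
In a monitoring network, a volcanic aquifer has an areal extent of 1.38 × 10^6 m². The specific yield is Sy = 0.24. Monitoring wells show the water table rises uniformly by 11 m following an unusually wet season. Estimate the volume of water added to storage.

ΔV ≈ 3.64 × 10^6 m³

ΔV = Sy × A × Δh = 0.24 × 1.38 × 10^6 m² × 11 m = 3.643 × 10^6 m³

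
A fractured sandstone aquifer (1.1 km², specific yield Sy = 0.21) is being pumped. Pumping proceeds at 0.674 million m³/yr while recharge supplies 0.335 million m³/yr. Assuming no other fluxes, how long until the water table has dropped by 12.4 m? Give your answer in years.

t ≈ 8.45 years

A = 1.1 km² = 1.1 × 10^6 m²
ΔV = Sy × A × Δh = 0.21 × 1.1 × 10^6 × 12.4 = 2.864 × 10^6 m³
Net withdrawal = 0.674 − 0.335 = 0.339 million m³/yr = 928.8 m³/d
t = ΔV / Q = 2.864 × 10^6 m³ / 928.8 m³/d = 3084 d
t = 3084 d ≈ 8.45 years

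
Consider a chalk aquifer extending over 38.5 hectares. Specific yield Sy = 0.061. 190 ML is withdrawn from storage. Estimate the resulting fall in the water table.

Δh ≈ 8.09 m

A = 38.5 hectares = 3.85 × 10^5 m²
ΔV = 190 ML = 1.9 × 10^5 m³
Δh = ΔV / (Sy × A) = 1.9 × 10^5 m³ / (0.061 × 3.85 × 10^5 m²) = 8.09 m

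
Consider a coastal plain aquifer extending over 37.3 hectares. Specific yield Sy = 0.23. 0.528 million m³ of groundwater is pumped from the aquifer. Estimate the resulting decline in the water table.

A = 37.3 hectares = 3.73 × 10^5 m²
ΔV = 0.528 million m³ = 5.28 × 10^5 m³
Δh = ΔV / (Sy × A) = 5.28 × 10^5 m³ / (0.23 × 3.73 × 10^5 m²) = 6.155 m

Δh ≈ 6.15 m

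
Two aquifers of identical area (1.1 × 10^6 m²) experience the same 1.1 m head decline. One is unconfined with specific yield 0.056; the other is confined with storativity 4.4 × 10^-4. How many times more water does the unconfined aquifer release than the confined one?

Unconfined: ΔV_u = Sy × A × Δh = 0.056 × 1.1 × 10^6 × 1.1 = 67760 m³
Confined: ΔV_c = S × A × Δh = 4.4 × 10^-4 × 1.1 × 10^6 × 1.1 = 532.4 m³
Ratio = ΔV_u / ΔV_c = Sy / S = 0.056 / 4.4 × 10^-4 = 127.3

ΔV_u / ΔV_c ≈ 127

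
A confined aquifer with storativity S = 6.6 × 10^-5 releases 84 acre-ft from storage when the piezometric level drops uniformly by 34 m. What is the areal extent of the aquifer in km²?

ΔV = 84 acre-ft = 1.036 × 10^5 m³
A = ΔV / (S × Δh) = 1.036 × 10^5 / (6.6 × 10^-5 × 34) = 4.617 × 10^7 m²
A = 4.617 × 10^7 m² = 46.17 km²

A ≈ 46.2 km²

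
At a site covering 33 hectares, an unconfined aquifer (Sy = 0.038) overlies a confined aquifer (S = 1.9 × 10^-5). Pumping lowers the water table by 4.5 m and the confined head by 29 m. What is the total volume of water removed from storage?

ΔV ≈ 56600 m³

A = 33 hectares = 3.3 × 10^5 m²
Unconfined: ΔV_u = Sy × A × Δh_u = 0.038 × 3.3 × 10^5 × 4.5 = 56430 m³
Confined: ΔV_c = S × A × Δh_c = 1.9 × 10^-5 × 3.3 × 10^5 × 29 = 181.8 m³
Total ΔV = 56430 + 181.8 = 56610 m³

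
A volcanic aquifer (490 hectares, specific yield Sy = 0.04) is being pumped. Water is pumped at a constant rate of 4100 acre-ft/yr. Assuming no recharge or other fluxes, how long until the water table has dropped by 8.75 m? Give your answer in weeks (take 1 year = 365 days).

A = 490 hectares = 4.9 × 10^6 m²
ΔV = Sy × A × Δh = 0.04 × 4.9 × 10^6 × 8.75 = 1.715 × 10^6 m³
Q = 4100 acre-ft/yr = 13860 m³/d
t = ΔV / Q = 1.715 × 10^6 m³ / 13860 m³/d = 123.8 d
t = 123.8 d ≈ 17.68 weeks

t ≈ 17.7 weeks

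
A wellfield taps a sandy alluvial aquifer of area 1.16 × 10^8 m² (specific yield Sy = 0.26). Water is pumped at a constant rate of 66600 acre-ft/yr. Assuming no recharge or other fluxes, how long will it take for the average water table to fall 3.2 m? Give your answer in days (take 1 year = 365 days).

t ≈ 429 days

ΔV = Sy × A × Δh = 0.26 × 1.16 × 10^8 × 3.2 = 9.651 × 10^7 m³
Q = 66600 acre-ft/yr = 2.251 × 10^5 m³/d
t = ΔV / Q = 9.651 × 10^7 m³ / 2.251 × 10^5 m³/d = 428.8 d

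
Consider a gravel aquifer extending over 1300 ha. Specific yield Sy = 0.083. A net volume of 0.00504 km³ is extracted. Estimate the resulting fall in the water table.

A = 1300 ha = 1.3 × 10^7 m²
ΔV = 0.00504 km³ = 5.04 × 10^6 m³
Δh = ΔV / (Sy × A) = 5.04 × 10^6 m³ / (0.083 × 1.3 × 10^7 m²) = 4.671 m

Δh ≈ 4.67 m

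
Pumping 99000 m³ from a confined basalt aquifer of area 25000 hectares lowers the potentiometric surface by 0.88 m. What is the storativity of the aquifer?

S ≈ 4.5 × 10^-4

A = 25000 hectares = 2.5 × 10^8 m²
S = ΔV / (A × Δh) = 99000 m³ / (2.5 × 10^8 m² × 0.88 m) = 4.5 × 10^-4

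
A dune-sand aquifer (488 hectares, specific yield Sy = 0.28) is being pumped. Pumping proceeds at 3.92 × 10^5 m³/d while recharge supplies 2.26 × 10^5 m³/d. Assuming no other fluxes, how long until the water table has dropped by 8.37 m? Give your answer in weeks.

A = 488 hectares = 4.88 × 10^6 m²
ΔV = Sy × A × Δh = 0.28 × 4.88 × 10^6 × 8.37 = 1.144 × 10^7 m³
Net withdrawal = 3.92 × 10^5 − 2.26 × 10^5 = 1.66 × 10^5 m³/d
t = ΔV / Q = 1.144 × 10^7 m³ / 1.66 × 10^5 m³/d = 68.9 d
t = 68.9 d ≈ 9.842 weeks

t ≈ 9.84 weeks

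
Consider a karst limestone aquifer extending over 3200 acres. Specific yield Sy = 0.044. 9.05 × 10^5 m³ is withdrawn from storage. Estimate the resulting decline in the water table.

Δh ≈ 1.59 m

A = 3200 acres = 1.295 × 10^7 m²
Δh = ΔV / (Sy × A) = 9.05 × 10^5 m³ / (0.044 × 1.295 × 10^7 m²) = 1.588 m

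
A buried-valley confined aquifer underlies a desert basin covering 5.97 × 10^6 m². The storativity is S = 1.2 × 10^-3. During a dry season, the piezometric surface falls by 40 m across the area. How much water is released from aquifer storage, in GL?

ΔV ≈ 0.287 GL

ΔV = S × A × Δh = 0.0012 × 5.97 × 10^6 m² × 40 m = 2.866 × 10^5 m³
ΔV = 2.866 × 10^5 m³ = 0.2866 GL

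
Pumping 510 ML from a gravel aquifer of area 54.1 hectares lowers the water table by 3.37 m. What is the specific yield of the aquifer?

A = 54.1 hectares = 5.41 × 10^5 m²
ΔV = 510 ML = 5.1 × 10^5 m³
Sy = ΔV / (A × Δh) = 5.1 × 10^5 m³ / (5.41 × 10^5 m² × 3.37 m) = 0.2797

Sy ≈ 0.28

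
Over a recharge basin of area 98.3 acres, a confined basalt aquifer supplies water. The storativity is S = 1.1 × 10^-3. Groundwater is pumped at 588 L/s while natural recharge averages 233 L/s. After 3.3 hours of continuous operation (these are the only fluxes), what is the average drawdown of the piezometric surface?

Δh ≈ 9.64 m

A = 98.3 acres = 3.978 × 10^5 m²
Net abstraction = 588 − 233 = 355 L/s
Q_net = 355 L/s = 30670 m³/d
t = 3.3 hours = 0.1375 d
ΔV = Q × t = 30670 m³/d × 0.1375 d = 4217 m³
Δh = ΔV / (S × A) = 4217 / (0.0011 × 3.978 × 10^5) = 9.638 m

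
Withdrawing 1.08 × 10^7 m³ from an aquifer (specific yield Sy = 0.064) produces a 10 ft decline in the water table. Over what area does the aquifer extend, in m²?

A ≈ 5.54 × 10^7 m²

Δh = 10 ft = 3.048 m
A = ΔV / (Sy × Δh) = 1.08 × 10^7 / (0.064 × 3.048) = 5.536 × 10^7 m²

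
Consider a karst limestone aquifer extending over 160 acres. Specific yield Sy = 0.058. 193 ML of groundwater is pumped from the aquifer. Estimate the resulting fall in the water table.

Δh ≈ 5.14 m

A = 160 acres = 6.475 × 10^5 m²
ΔV = 193 ML = 1.93 × 10^5 m³
Δh = ΔV / (Sy × A) = 1.93 × 10^5 m³ / (0.058 × 6.475 × 10^5 m²) = 5.139 m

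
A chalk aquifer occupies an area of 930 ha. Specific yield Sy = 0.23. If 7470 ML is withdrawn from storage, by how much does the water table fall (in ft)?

Δh ≈ 11.5 ft

A = 930 ha = 9.3 × 10^6 m²
ΔV = 7470 ML = 7.47 × 10^6 m³
Δh = ΔV / (Sy × A) = 7.47 × 10^6 m³ / (0.23 × 9.3 × 10^6 m²) = 3.492 m
Δh = 3.492 m = 11.46 ft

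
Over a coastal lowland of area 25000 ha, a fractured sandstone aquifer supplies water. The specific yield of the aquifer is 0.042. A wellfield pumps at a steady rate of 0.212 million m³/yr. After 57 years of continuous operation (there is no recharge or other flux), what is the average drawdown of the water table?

Δh ≈ 1.15 m

A = 25000 ha = 2.5 × 10^8 m²
Q = 0.212 million m³/yr = 580.8 m³/d
t = 57 years = 20800 d
ΔV = Q × t = 580.8 m³/d × 20800 d = 1.208 × 10^7 m³
Δh = ΔV / (Sy × A) = 1.208 × 10^7 / (0.042 × 2.5 × 10^8) = 1.151 m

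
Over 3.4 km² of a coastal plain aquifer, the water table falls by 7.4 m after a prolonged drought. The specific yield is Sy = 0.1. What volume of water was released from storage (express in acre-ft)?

A = 3.4 km² = 3.4 × 10^6 m²
ΔV = Sy × A × Δh = 0.1 × 3.4 × 10^6 m² × 7.4 m = 2.516 × 10^6 m³
ΔV = 2.516 × 10^6 m³ = 2040 acre-ft

ΔV ≈ 2040 acre-ft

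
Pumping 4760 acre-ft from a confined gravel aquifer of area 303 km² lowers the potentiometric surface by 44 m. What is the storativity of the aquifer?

S ≈ 4.4 × 10^-4

A = 303 km² = 3.03 × 10^8 m²
ΔV = 4760 acre-ft = 5.871 × 10^6 m³
S = ΔV / (A × Δh) = 5.871 × 10^6 m³ / (3.03 × 10^8 m² × 44 m) = 4.404 × 10^-4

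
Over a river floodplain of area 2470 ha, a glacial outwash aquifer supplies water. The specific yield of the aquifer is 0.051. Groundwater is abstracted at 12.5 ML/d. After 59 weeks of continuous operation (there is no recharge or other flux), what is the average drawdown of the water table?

Δh ≈ 4.1 m

A = 2470 ha = 2.47 × 10^7 m²
Q = 12.5 ML/d = 12500 m³/d
t = 59 weeks = 413 d
ΔV = Q × t = 12500 m³/d × 413 d = 5.162 × 10^6 m³
Δh = ΔV / (Sy × A) = 5.162 × 10^6 / (0.051 × 2.47 × 10^7) = 4.098 m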